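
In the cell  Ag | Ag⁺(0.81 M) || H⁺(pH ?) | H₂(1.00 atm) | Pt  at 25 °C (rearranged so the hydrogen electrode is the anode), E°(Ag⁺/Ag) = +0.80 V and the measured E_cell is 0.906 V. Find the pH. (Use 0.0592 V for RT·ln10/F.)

E°_cell = 0.80 V and n = 2.
log Q = n(E° − E)/0.0592 = 2×(0.80 − 0.906)/0.0592 = -3.581.
With Q = [H⁺]^2 / ([Ag⁺]^2·P(H₂)), solving for [H⁺] gives log[H⁺] = -1.882, so pH = 1.88.

pH = 1.88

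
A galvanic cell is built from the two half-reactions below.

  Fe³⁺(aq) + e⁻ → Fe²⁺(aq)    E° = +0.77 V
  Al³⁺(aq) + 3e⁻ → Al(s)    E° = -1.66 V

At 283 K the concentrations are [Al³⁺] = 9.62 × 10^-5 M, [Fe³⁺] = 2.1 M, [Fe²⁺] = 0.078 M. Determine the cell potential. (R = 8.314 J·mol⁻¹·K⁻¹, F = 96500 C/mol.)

The Fe³⁺/Fe²⁺ couple has the higher reduction potential and acts as the cathode, so E°_cell = +0.77 − (-1.66) = 2.43 V.
Balancing electrons gives n = 3; the reaction quotient is Q = [Al³⁺]·[Fe²⁺]^3/[Fe³⁺]^3 = 4.93 × 10^-9.
E = E° − (RT/nF) ln Q = 2.43 − (8.314×283)/(3×96500) × (-19.128) = 2.430 + 0.155 = 2.585 V.

2.59 V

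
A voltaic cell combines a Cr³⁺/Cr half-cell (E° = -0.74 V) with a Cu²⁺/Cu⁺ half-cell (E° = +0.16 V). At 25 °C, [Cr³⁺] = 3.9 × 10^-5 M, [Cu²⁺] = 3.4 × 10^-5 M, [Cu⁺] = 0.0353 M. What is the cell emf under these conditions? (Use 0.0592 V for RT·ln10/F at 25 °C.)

0.808 V

The Cu²⁺/Cu⁺ couple has the higher reduction potential and acts as the cathode, so E°_cell = +0.16 − (-0.74) = 0.90 V.
Balancing electrons gives n = 3; the reaction quotient is Q = [Cr³⁺]·[Cu⁺]^3/[Cu²⁺]^3 = 4.36 × 10^4.
At 25 °C, E = E° − (0.0592/n) log Q = 0.90 − (0.0592/3)(4.640) = 0.900 − 0.092 = 0.808 V.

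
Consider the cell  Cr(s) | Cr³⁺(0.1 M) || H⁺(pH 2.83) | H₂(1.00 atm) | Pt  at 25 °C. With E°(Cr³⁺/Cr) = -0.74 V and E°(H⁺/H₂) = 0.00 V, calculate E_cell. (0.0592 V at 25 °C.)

The hydrogen couple is the cathode, so E°_cell = 0.74 V; n = 6.
[H⁺] = 10^(−2.83) = 0.0015 M, and Q = [Cr³⁺]^2·P(H₂)^3 / [H⁺]^6 = 9.55 × 10^14.
E = E° − (0.0592/6) log Q = 0.74 − (0.0592/6)(14.980) = 0.592 V.

0.59 V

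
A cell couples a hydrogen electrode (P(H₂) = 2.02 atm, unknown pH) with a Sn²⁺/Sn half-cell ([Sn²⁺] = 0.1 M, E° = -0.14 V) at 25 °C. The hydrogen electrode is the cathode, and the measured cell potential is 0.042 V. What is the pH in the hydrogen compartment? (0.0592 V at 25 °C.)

pH = 2.00

E°_cell = 0.14 V and n = 2.
log Q = n(E° − E)/0.0592 = 2×(0.14 − 0.042)/0.0592 = 3.311.
With Q = [Sn²⁺]·P(H₂) / [H⁺]^2, solving for [H⁺] gives log[H⁺] = -2.003, so pH = 2.00.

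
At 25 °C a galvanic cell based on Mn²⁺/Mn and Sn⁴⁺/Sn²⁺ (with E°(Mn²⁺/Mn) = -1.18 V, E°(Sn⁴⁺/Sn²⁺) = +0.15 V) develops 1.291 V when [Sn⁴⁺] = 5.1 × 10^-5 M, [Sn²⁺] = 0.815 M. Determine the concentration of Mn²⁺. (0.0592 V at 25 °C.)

From the Nernst equation, log Q = n(E° − E)/0.0592 = 2(1.33 − 1.291)/0.0592 = 1.318, so Q = 20.8.
With Q = [Mn²⁺]·[Sn²⁺]/[Sn⁴⁺] and the known concentrations, [Mn²⁺] in the numerator gives [Mn²⁺] = 0.0013 M.

0.0013 M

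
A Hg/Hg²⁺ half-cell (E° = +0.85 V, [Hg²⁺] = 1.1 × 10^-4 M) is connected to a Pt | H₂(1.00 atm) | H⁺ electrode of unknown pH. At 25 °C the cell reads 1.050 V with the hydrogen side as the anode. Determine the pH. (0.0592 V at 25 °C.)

pH = 5.36

E°_cell = 0.85 V and n = 2.
log Q = n(E° − E)/0.0592 = 2×(0.85 − 1.050)/0.0592 = -6.757.
With Q = [H⁺]^2 / ([Hg²⁺]·P(H₂)), solving for [H⁺] gives log[H⁺] = -5.358, so pH = 5.36.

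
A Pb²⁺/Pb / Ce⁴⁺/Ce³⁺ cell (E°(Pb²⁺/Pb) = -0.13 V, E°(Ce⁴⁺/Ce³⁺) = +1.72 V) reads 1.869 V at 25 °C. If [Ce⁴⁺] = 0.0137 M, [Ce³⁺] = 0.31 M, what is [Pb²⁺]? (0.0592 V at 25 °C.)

4.5 × 10^-4 M

From the Nernst equation, log Q = n(E° − E)/0.0592 = 2(1.85 − 1.869)/0.0592 = -0.642, so Q = 0.228.
With Q = [Pb²⁺]·[Ce³⁺]^2/[Ce⁴⁺]^2 and the known concentrations, [Pb²⁺] in the numerator gives [Pb²⁺] = 4.5 × 10^-4 M.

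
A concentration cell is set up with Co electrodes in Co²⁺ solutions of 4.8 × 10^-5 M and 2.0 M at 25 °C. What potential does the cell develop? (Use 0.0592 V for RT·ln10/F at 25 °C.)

Both half-cells are Co²⁺/Co, so E°_cell = 0. The concentrated side is the cathode; the cell reaction moves Co²⁺ from high to low concentration with n = 2.
Q = [Co²⁺]_dilute/[Co²⁺]_conc = 4.8 × 10^-5/2.0 = 2.4 × 10^-5.
E = 0 − (0.0592/2) log Q = −(0.0592/2)(-4.620) = 0.1368 V.

0.14 V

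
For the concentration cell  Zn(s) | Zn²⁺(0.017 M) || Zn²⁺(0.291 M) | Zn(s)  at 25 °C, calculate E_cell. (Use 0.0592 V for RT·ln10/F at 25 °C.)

Both half-cells are Zn²⁺/Zn, so E°_cell = 0. The concentrated side is the cathode; the cell reaction moves Zn²⁺ from high to low concentration with n = 2.
Q = [Zn²⁺]_dilute/[Zn²⁺]_conc = 0.017/0.291 = 0.0584.
E = 0 − (0.0592/2) log Q = −(0.0592/2)(-1.233) = 0.0365 V.

0.036 V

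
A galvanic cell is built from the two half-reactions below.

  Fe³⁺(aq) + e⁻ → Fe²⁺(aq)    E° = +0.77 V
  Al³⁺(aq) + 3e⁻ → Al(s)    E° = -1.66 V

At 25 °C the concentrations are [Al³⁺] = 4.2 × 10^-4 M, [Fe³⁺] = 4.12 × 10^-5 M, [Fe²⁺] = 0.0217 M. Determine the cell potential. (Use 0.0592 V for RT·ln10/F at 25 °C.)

The Fe³⁺/Fe²⁺ couple has the higher reduction potential and acts as the cathode, so E°_cell = +0.77 − (-1.66) = 2.43 V.
Balancing electrons gives n = 3; the reaction quotient is Q = [Al³⁺]·[Fe²⁺]^3/[Fe³⁺]^3 = 6.14 × 10^4.
At 25 °C, E = E° − (0.0592/n) log Q = 2.43 − (0.0592/3)(4.788) = 2.430 − 0.094 = 2.336 V.

2.34 V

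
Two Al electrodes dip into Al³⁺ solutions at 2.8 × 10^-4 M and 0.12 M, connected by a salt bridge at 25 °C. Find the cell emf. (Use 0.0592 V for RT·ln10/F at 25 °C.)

Both half-cells are Al³⁺/Al, so E°_cell = 0. The concentrated side is the cathode; the cell reaction moves Al³⁺ from high to low concentration with n = 3.
Q = [Al³⁺]_dilute/[Al³⁺]_conc = 2.8 × 10^-4/0.12 = 0.00233.
E = 0 − (0.0592/3) log Q = −(0.0592/3)(-2.632) = 0.0519 V.

0.052 V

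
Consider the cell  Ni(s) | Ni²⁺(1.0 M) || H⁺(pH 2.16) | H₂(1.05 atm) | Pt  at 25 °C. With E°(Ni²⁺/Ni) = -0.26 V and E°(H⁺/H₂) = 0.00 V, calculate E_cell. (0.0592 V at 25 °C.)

0.13 V

The hydrogen couple is the cathode, so E°_cell = 0.26 V; n = 2.
[H⁺] = 10^(−2.16) = 0.0069 M, and Q = [Ni²⁺]·P(H₂) / [H⁺]^2 = 2.19 × 10^4.
E = E° − (0.0592/2) log Q = 0.26 − (0.0592/2)(4.341) = 0.132 V.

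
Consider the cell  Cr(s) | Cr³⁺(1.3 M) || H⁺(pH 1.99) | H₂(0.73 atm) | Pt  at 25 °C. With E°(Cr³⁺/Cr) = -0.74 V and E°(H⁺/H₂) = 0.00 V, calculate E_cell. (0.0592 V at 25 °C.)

The hydrogen couple is the cathode, so E°_cell = 0.74 V; n = 6.
[H⁺] = 10^(−1.99) = 0.010 M, and Q = [Cr³⁺]^2·P(H₂)^3 / [H⁺]^6 = 5.73 × 10^11.
E = E° − (0.0592/6) log Q = 0.74 − (0.0592/6)(11.758) = 0.624 V.

0.62 V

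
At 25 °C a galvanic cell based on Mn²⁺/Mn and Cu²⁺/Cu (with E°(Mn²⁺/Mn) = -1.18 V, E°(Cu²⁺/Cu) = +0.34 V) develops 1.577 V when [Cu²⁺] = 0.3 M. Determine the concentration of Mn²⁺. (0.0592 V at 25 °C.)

From the Nernst equation, log Q = n(E° − E)/0.0592 = 2(1.52 − 1.577)/0.0592 = -1.926, so Q = 0.0119.
With Q = [Mn²⁺]/[Cu²⁺] and the known concentrations, [Mn²⁺] in the numerator gives [Mn²⁺] = 0.0036 M.

0.0036 M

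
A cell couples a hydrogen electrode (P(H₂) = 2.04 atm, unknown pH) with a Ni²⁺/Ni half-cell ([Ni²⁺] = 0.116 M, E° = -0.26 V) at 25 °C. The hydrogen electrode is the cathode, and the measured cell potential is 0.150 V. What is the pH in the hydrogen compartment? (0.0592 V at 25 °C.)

E°_cell = 0.26 V and n = 2.
log Q = n(E° − E)/0.0592 = 2×(0.26 − 0.150)/0.0592 = 3.716.
With Q = [Ni²⁺]·P(H₂) / [H⁺]^2, solving for [H⁺] gives log[H⁺] = -2.171, so pH = 2.17.

pH = 2.17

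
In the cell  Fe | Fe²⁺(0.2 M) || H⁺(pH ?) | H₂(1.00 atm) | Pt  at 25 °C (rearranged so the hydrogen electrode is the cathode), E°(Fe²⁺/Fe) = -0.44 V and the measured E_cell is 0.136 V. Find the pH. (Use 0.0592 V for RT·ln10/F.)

pH = 5.48

E°_cell = 0.44 V and n = 2.
log Q = n(E° − E)/0.0592 = 2×(0.44 − 0.136)/0.0592 = 10.270.
With Q = [Fe²⁺]·P(H₂) / [H⁺]^2, solving for [H⁺] gives log[H⁺] = -5.485, so pH = 5.48.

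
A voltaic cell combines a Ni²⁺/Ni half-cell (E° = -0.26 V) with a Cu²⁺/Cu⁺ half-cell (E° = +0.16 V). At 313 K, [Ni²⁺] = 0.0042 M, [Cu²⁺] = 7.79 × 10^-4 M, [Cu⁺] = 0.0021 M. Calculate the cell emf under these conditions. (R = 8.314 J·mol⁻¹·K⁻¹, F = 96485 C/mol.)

The Cu²⁺/Cu⁺ couple has the higher reduction potential and acts as the cathode, so E°_cell = +0.16 − (-0.26) = 0.42 V.
Balancing electrons gives n = 2; the reaction quotient is Q = [Ni²⁺]·[Cu⁺]^2/[Cu²⁺]^2 = 0.0305.
E = E° − (RT/nF) ln Q = 0.42 − (8.314×313)/(2×96485) × (-3.489) = 0.420 + 0.047 = 0.467 V.

0.467 V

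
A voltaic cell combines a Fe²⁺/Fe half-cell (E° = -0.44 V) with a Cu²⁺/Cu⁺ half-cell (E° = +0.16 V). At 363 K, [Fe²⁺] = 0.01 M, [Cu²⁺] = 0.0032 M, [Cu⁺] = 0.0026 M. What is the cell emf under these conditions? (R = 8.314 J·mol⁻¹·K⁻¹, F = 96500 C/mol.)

The Cu²⁺/Cu⁺ couple has the higher reduction potential and acts as the cathode, so E°_cell = +0.16 − (-0.44) = 0.60 V.
Balancing electrons gives n = 2; the reaction quotient is Q = [Fe²⁺]·[Cu⁺]^2/[Cu²⁺]^2 = 0.00660.
E = E° − (RT/nF) ln Q = 0.60 − (8.314×363)/(2×96500) × (-5.020) = 0.600 + 0.078 = 0.678 V.

0.678 V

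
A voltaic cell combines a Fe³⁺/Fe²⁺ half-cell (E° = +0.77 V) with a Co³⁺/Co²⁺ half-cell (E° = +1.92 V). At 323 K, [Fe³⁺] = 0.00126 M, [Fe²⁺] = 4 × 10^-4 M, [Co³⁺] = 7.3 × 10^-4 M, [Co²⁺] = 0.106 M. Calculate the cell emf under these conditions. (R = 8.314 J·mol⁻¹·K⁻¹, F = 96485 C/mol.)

0.979 V

The Co³⁺/Co²⁺ couple has the higher reduction potential and acts as the cathode, so E°_cell = +1.92 − (+0.77) = 1.15 V.
Balancing electrons gives n = 1; the reaction quotient is Q = [Fe³⁺]·[Co²⁺]/([Fe²⁺]·[Co³⁺]) = 457.
E = E° − (RT/nF) ln Q = 1.15 − (8.314×323)/(1×96485) × (6.126) = 1.150 − 0.171 = 0.979 V.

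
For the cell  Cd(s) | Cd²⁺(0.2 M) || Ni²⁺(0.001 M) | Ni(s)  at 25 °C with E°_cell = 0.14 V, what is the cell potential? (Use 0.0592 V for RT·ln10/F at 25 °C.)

Balancing electrons gives n = 2; the reaction quotient is Q = [Cd²⁺]/[Ni²⁺] = 200.
At 25 °C, E = E° − (0.0592/n) log Q = 0.14 − (0.0592/2)(2.301) = 0.140 − 0.068 = 0.072 V.

0.072 V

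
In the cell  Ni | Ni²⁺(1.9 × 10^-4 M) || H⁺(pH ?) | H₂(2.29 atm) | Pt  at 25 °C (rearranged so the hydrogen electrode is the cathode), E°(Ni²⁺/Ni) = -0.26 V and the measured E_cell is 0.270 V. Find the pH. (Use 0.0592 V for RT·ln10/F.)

pH = 1.51

E°_cell = 0.26 V and n = 2.
log Q = n(E° − E)/0.0592 = 2×(0.26 − 0.270)/0.0592 = -0.338.
With Q = [Ni²⁺]·P(H₂) / [H⁺]^2, solving for [H⁺] gives log[H⁺] = -1.512, so pH = 1.51.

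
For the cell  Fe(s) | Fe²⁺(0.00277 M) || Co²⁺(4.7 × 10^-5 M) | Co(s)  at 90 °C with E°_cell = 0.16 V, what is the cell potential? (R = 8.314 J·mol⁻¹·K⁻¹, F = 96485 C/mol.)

Balancing electrons gives n = 2; the reaction quotient is Q = [Fe²⁺]/[Co²⁺] = 58.9.
E = E° − (RT/nF) ln Q = 0.16 − (8.314×363)/(2×96485) × (4.076) = 0.160 − 0.064 = 0.096 V.

0.096 V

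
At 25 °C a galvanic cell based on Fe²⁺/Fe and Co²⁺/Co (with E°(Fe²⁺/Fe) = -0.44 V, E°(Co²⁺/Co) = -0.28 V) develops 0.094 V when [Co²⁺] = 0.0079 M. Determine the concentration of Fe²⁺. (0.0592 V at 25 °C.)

From the Nernst equation, log Q = n(E° − E)/0.0592 = 2(0.16 − 0.094)/0.0592 = 2.230, so Q = 170.
With Q = [Fe²⁺]/[Co²⁺] and the known concentrations, [Fe²⁺] in the numerator gives [Fe²⁺] = 1.3 M.

1.3 M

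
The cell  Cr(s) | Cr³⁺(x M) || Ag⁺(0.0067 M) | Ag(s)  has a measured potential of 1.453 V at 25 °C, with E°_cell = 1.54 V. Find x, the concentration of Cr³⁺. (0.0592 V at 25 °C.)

From the Nernst equation, log Q = n(E° − E)/0.0592 = 3(1.54 − 1.453)/0.0592 = 4.409, so Q = 2.56 × 10^4.
With Q = [Cr³⁺]/[Ag⁺]^3 and the known concentrations, [Cr³⁺] in the numerator gives [Cr³⁺] = 0.0077 M.

0.0077 M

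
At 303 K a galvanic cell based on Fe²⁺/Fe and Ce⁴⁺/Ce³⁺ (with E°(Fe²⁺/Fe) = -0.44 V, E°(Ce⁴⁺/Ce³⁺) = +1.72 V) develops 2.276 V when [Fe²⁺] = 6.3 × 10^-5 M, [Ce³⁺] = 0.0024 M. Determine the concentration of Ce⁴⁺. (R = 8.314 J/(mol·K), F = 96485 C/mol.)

From the Nernst equation, ln Q = nF(E° − E)/RT = 2×96485×(2.16 − 2.276)/(8.314×303) = -8.886, so Q = 1.38 × 10^-4.
With Q = [Fe²⁺]·[Ce³⁺]^2/[Ce⁴⁺]^2 and the known concentrations, [Ce⁴⁺]^2 in the denominator gives [Ce⁴⁺] = 0.0016 M.

0.0016 M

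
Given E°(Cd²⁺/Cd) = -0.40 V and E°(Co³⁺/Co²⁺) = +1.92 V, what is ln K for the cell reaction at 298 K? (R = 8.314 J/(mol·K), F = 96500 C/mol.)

ln K = 180.7

E°_cell = +1.92 − (-0.40) = 2.32 V, with n = 2 electrons transferred.
At equilibrium E = 0, so the Nernst equation gives ln K = nFE°/RT = (2)(96500)(2.32)/((8.314)(298)) = 180.73.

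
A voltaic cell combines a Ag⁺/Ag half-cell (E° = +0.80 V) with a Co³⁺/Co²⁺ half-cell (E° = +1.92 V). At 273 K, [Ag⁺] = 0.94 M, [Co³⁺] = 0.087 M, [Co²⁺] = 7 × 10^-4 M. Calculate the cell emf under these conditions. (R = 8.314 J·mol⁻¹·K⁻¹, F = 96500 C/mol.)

The Co³⁺/Co²⁺ couple has the higher reduction potential and acts as the cathode, so E°_cell = +1.92 − (+0.80) = 1.12 V.
Balancing electrons gives n = 1; the reaction quotient is Q = [Ag⁺]·[Co²⁺]/[Co³⁺] = 0.00756.
E = E° − (RT/nF) ln Q = 1.12 − (8.314×273)/(1×96500) × (-4.884) = 1.120 + 0.115 = 1.235 V.

1.23 V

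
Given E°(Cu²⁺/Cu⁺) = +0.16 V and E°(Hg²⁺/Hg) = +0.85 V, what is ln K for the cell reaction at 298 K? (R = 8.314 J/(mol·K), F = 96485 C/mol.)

ln K = 53.7

E°_cell = +0.85 − (+0.16) = 0.69 V, with n = 2 electrons transferred.
At equilibrium E = 0, so the Nernst equation gives ln K = nFE°/RT = (2)(96485)(0.69)/((8.314)(298)) = 53.74.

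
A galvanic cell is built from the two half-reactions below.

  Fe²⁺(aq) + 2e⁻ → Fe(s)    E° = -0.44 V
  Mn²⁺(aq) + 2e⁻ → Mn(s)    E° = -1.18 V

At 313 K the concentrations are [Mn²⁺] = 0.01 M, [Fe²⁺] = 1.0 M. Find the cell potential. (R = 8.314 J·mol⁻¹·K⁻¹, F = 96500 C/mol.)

0.802 V

The Fe²⁺/Fe couple has the higher reduction potential and acts as the cathode, so E°_cell = -0.44 − (-1.18) = 0.74 V.
Balancing electrons gives n = 2; the reaction quotient is Q = [Mn²⁺]/[Fe²⁺] = 0.0100.
E = E° − (RT/nF) ln Q = 0.74 − (8.314×313)/(2×96500) × (-4.605) = 0.740 + 0.062 = 0.802 V.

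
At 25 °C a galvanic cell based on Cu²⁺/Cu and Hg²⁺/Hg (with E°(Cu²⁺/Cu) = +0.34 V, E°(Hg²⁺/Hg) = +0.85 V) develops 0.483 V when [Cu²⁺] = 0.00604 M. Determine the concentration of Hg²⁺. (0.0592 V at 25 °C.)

7.4 × 10^-4 M

From the Nernst equation, log Q = n(E° − E)/0.0592 = 2(0.51 − 0.483)/0.0592 = 0.912, so Q = 8.17.
With Q = [Cu²⁺]/[Hg²⁺] and the known concentrations, [Hg²⁺] in the denominator gives [Hg²⁺] = 7.4 × 10^-4 M.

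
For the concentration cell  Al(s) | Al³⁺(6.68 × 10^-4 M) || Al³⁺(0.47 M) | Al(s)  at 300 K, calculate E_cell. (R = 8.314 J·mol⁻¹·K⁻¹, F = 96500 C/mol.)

0.056 V

Both half-cells are Al³⁺/Al, so E°_cell = 0. The concentrated side is the cathode; the cell reaction moves Al³⁺ from high to low concentration with n = 3.
Q = [Al³⁺]_dilute/[Al³⁺]_conc = 6.68 × 10^-4/0.47 = 0.00142.
E = 0 − (RT/nF) ln Q = −((8.314×300)/(3×96500))(-6.556) = 0.0565 V.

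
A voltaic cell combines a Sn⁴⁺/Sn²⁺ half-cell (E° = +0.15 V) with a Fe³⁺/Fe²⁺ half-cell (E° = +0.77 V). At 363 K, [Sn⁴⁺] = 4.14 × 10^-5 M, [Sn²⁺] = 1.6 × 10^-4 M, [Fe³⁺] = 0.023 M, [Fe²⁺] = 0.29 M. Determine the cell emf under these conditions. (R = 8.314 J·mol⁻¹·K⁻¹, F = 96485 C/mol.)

0.562 V

The Fe³⁺/Fe²⁺ couple has the higher reduction potential and acts as the cathode, so E°_cell = +0.77 − (+0.15) = 0.62 V.
Balancing electrons gives n = 2; the reaction quotient is Q = [Sn⁴⁺]·[Fe²⁺]^2/([Sn²⁺]·[Fe³⁺]^2) = 41.1.
E = E° − (RT/nF) ln Q = 0.62 − (8.314×363)/(2×96485) × (3.717) = 0.620 − 0.058 = 0.562 V.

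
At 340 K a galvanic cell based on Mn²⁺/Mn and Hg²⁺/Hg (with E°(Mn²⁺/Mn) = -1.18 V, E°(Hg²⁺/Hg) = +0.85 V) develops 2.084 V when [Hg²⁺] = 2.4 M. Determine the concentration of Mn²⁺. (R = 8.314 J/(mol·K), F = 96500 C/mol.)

From the Nernst equation, ln Q = nF(E° − E)/RT = 2×96500×(2.03 − 2.084)/(8.314×340) = -3.687, so Q = 0.0250.
With Q = [Mn²⁺]/[Hg²⁺] and the known concentrations, [Mn²⁺] in the numerator gives [Mn²⁺] = 0.06 M.

0.06 M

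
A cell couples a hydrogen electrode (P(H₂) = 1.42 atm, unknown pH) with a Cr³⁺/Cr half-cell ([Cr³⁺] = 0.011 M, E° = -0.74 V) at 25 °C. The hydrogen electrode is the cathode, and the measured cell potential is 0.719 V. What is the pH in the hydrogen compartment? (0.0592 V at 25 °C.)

pH = 0.93

E°_cell = 0.74 V and n = 6.
log Q = n(E° − E)/0.0592 = 6×(0.74 − 0.719)/0.0592 = 2.128.
With Q = [Cr³⁺]^2·P(H₂)^3 / [H⁺]^6, solving for [H⁺] gives log[H⁺] = -0.931, so pH = 0.93.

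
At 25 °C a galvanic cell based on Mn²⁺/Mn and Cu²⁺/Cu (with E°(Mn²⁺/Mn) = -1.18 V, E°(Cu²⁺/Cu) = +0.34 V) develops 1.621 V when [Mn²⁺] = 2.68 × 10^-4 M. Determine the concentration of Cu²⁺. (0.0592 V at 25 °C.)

From the Nernst equation, log Q = n(E° − E)/0.0592 = 2(1.52 − 1.621)/0.0592 = -3.412, so Q = 3.87 × 10^-4.
With Q = [Mn²⁺]/[Cu²⁺] and the known concentrations, [Cu²⁺] in the denominator gives [Cu²⁺] = 0.69 M.

0.69 M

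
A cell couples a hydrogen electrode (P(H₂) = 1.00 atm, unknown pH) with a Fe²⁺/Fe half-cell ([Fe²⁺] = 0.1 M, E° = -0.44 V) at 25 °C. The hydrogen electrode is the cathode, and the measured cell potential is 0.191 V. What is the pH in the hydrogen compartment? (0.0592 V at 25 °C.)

pH = 4.71

E°_cell = 0.44 V and n = 2.
log Q = n(E° − E)/0.0592 = 2×(0.44 − 0.191)/0.0592 = 8.412.
With Q = [Fe²⁺]·P(H₂) / [H⁺]^2, solving for [H⁺] gives log[H⁺] = -4.706, so pH = 4.71.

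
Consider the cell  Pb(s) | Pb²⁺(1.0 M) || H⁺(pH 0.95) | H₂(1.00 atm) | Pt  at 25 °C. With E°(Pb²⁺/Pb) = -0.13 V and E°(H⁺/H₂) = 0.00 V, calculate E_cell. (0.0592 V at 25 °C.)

The hydrogen couple is the cathode, so E°_cell = 0.13 V; n = 2.
[H⁺] = 10^(−0.95) = 0.11 M, and Q = [Pb²⁺]·P(H₂) / [H⁺]^2 = 79.4.
E = E° − (0.0592/2) log Q = 0.13 − (0.0592/2)(1.900) = 0.074 V.

0.074 V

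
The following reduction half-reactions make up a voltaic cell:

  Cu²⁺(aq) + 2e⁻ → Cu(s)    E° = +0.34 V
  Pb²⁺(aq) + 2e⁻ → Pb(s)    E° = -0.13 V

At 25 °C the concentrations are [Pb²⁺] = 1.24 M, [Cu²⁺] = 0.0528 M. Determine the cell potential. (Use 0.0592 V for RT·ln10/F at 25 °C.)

The Cu²⁺/Cu couple has the higher reduction potential and acts as the cathode, so E°_cell = +0.34 − (-0.13) = 0.47 V.
Balancing electrons gives n = 2; the reaction quotient is Q = [Pb²⁺]/[Cu²⁺] = 23.5.
At 25 °C, E = E° − (0.0592/n) log Q = 0.47 − (0.0592/2)(1.371) = 0.470 − 0.041 = 0.429 V.

0.429 V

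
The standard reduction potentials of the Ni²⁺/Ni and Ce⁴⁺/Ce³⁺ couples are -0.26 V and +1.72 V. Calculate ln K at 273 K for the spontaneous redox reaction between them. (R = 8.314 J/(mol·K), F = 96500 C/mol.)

ln K = 168.4

E°_cell = +1.72 − (-0.26) = 1.98 V, with n = 2 electrons transferred.
At equilibrium E = 0, so the Nernst equation gives ln K = nFE°/RT = (2)(96500)(1.98)/((8.314)(273)) = 168.36.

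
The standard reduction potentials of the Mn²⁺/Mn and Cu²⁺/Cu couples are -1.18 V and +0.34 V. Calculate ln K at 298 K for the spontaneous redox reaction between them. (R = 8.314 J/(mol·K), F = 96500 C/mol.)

E°_cell = +0.34 − (-1.18) = 1.52 V, with n = 2 electrons transferred.
At equilibrium E = 0, so the Nernst equation gives ln K = nFE°/RT = (2)(96500)(1.52)/((8.314)(298)) = 118.41.

ln K = 118.4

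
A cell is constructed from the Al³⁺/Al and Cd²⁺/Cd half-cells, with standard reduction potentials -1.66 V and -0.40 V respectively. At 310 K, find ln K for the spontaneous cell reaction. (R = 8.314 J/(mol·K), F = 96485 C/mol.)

ln K = 283.0

E°_cell = -0.40 − (-1.66) = 1.26 V, with n = 6 electrons transferred.
At equilibrium E = 0, so the Nernst equation gives ln K = nFE°/RT = (6)(96485)(1.26)/((8.314)(310)) = 283.02.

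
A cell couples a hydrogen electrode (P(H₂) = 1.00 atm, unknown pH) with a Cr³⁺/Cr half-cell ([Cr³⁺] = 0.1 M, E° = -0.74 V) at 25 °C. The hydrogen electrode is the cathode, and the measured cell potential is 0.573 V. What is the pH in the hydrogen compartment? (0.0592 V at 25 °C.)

pH = 3.15

E°_cell = 0.74 V and n = 6.
log Q = n(E° − E)/0.0592 = 6×(0.74 − 0.573)/0.0592 = 16.926.
With Q = [Cr³⁺]^2·P(H₂)^3 / [H⁺]^6, solving for [H⁺] gives log[H⁺] = -3.154, so pH = 3.15.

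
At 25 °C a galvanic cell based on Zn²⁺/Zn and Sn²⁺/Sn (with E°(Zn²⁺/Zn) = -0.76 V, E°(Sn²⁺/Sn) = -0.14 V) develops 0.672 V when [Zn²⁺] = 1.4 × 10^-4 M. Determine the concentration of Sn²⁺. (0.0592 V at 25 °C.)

0.008 M

From the Nernst equation, log Q = n(E° − E)/0.0592 = 2(0.62 − 0.672)/0.0592 = -1.757, so Q = 0.0175.
With Q = [Zn²⁺]/[Sn²⁺] and the known concentrations, [Sn²⁺] in the denominator gives [Sn²⁺] = 0.008 M.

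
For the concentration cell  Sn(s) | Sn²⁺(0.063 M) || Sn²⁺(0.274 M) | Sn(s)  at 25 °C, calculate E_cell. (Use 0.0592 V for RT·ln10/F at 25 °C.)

0.019 V

Both half-cells are Sn²⁺/Sn, so E°_cell = 0. The concentrated side is the cathode; the cell reaction moves Sn²⁺ from high to low concentration with n = 2.
Q = [Sn²⁺]_dilute/[Sn²⁺]_conc = 0.063/0.274 = 0.230.
E = 0 − (0.0592/2) log Q = −(0.0592/2)(-0.638) = 0.0189 V.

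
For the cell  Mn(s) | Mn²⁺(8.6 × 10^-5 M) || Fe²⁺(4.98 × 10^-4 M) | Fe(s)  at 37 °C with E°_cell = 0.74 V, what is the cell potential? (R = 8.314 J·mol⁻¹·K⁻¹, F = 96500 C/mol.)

Balancing electrons gives n = 2; the reaction quotient is Q = [Mn²⁺]/[Fe²⁺] = 0.173.
E = E° − (RT/nF) ln Q = 0.74 − (8.314×310)/(2×96500) × (-1.756) = 0.740 + 0.023 = 0.763 V.

0.763 V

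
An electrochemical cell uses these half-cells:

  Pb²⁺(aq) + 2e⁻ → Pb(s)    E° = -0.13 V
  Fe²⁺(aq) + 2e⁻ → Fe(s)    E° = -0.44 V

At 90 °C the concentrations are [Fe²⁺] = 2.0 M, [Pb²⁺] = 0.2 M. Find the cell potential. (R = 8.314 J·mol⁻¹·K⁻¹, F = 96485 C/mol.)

The Pb²⁺/Pb couple has the higher reduction potential and acts as the cathode, so E°_cell = -0.13 − (-0.44) = 0.31 V.
Balancing electrons gives n = 2; the reaction quotient is Q = [Fe²⁺]/[Pb²⁺] = 10.0.
E = E° − (RT/nF) ln Q = 0.31 − (8.314×363)/(2×96485) × (2.303) = 0.310 − 0.036 = 0.274 V.

0.274 V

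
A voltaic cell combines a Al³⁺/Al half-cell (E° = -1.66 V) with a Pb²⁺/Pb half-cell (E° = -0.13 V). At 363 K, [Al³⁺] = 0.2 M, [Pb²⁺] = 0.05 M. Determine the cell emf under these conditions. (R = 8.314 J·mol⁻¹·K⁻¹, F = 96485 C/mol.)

1.50 V

The Pb²⁺/Pb couple has the higher reduction potential and acts as the cathode, so E°_cell = -0.13 − (-1.66) = 1.53 V.
Balancing electrons gives n = 6; the reaction quotient is Q = [Al³⁺]^2/[Pb²⁺]^3 = 320.
E = E° − (RT/nF) ln Q = 1.53 − (8.314×363)/(6×96485) × (5.768) = 1.530 − 0.030 = 1.500 V.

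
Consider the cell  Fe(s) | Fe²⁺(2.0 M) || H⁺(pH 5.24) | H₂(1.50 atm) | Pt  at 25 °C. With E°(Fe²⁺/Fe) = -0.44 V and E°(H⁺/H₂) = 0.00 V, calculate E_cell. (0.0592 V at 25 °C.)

0.12 V

The hydrogen couple is the cathode, so E°_cell = 0.44 V; n = 2.
[H⁺] = 10^(−5.24) = 5.8 × 10^-6 M, and Q = [Fe²⁺]·P(H₂) / [H⁺]^2 = 9.06 × 10^10.
E = E° − (0.0592/2) log Q = 0.44 − (0.0592/2)(10.957) = 0.116 V.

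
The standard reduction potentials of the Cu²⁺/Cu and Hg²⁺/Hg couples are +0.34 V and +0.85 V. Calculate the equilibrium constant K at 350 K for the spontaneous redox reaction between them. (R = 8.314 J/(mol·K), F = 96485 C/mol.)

E°_cell = +0.85 − (+0.34) = 0.51 V, with n = 2 electrons transferred.
At equilibrium E = 0, so the Nernst equation gives ln K = nFE°/RT = (2)(96485)(0.51)/((8.314)(350)) = 33.82.
K = e^33.82 = 4.9 × 10^14.

4.9 × 10^14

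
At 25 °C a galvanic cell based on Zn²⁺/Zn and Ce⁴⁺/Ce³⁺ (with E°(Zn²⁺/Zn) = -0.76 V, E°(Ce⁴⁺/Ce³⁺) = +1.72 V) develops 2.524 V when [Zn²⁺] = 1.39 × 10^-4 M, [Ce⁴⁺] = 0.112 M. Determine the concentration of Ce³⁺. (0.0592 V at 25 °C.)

1.7 M

From the Nernst equation, log Q = n(E° − E)/0.0592 = 2(2.48 − 2.524)/0.0592 = -1.486, so Q = 0.0326.
With Q = [Zn²⁺]·[Ce³⁺]^2/[Ce⁴⁺]^2 and the known concentrations, [Ce³⁺]^2 in the numerator gives [Ce³⁺] = 1.7 M.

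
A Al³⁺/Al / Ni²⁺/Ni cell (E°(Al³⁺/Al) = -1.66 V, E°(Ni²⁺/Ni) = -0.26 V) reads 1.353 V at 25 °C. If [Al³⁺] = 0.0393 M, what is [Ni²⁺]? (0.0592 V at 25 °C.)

From the Nernst equation, log Q = n(E° − E)/0.0592 = 6(1.40 − 1.353)/0.0592 = 4.764, so Q = 5.8 × 10^4.
With Q = [Al³⁺]^2/[Ni²⁺]^3 and the known concentrations, [Ni²⁺]^3 in the denominator gives [Ni²⁺] = 0.003 M.

0.003 M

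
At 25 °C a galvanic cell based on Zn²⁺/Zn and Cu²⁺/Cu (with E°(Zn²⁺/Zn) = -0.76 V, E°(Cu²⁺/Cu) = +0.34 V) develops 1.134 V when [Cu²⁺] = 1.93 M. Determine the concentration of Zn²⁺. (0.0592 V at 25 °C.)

0.14 M

From the Nernst equation, log Q = n(E° − E)/0.0592 = 2(1.10 − 1.134)/0.0592 = -1.149, so Q = 0.0710.
With Q = [Zn²⁺]/[Cu²⁺] and the known concentrations, [Zn²⁺] in the numerator gives [Zn²⁺] = 0.14 M.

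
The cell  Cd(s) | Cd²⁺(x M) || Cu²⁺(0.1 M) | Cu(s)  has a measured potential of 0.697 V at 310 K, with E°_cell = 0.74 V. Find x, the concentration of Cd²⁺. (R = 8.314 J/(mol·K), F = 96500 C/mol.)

From the Nernst equation, ln Q = nF(E° − E)/RT = 2×96500×(0.74 − 0.697)/(8.314×310) = 3.220, so Q = 25.0.
With Q = [Cd²⁺]/[Cu²⁺] and the known concentrations, [Cd²⁺] in the numerator gives [Cd²⁺] = 2.5 M.

2.5 M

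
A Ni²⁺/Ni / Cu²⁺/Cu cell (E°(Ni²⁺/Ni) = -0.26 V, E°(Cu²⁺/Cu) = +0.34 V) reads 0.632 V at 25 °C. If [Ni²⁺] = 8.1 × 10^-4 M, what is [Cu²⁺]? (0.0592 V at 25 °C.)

From the Nernst equation, log Q = n(E° − E)/0.0592 = 2(0.60 − 0.632)/0.0592 = -1.081, so Q = 0.0830.
With Q = [Ni²⁺]/[Cu²⁺] and the known concentrations, [Cu²⁺] in the denominator gives [Cu²⁺] = 0.0098 M.

0.0098 M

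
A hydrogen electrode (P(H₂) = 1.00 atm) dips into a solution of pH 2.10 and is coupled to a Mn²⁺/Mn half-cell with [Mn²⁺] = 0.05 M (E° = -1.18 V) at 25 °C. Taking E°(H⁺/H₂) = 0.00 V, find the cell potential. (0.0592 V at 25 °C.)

The hydrogen couple is the cathode, so E°_cell = 1.18 V; n = 2.
[H⁺] = 10^(−2.10) = 0.0079 M, and Q = [Mn²⁺]·P(H₂) / [H⁺]^2 = 792.
E = E° − (0.0592/2) log Q = 1.18 − (0.0592/2)(2.899) = 1.094 V.

1.09 V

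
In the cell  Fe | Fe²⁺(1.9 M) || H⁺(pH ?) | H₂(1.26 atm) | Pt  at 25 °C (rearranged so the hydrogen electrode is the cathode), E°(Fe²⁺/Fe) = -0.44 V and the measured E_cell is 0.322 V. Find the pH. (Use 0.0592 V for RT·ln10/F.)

E°_cell = 0.44 V and n = 2.
log Q = n(E° − E)/0.0592 = 2×(0.44 − 0.322)/0.0592 = 3.986.
With Q = [Fe²⁺]·P(H₂) / [H⁺]^2, solving for [H⁺] gives log[H⁺] = -1.804, so pH = 1.80.

pH = 1.80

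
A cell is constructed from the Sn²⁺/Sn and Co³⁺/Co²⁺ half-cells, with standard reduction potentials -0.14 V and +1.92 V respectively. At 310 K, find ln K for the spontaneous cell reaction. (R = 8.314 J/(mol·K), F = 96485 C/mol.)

ln K = 154.2

E°_cell = +1.92 − (-0.14) = 2.06 V, with n = 2 electrons transferred.
At equilibrium E = 0, so the Nernst equation gives ln K = nFE°/RT = (2)(96485)(2.06)/((8.314)(310)) = 154.24.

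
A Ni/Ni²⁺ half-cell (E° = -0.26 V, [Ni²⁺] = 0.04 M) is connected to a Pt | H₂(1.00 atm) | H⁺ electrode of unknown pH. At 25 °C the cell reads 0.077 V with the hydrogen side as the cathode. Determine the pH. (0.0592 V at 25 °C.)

pH = 3.79

E°_cell = 0.26 V and n = 2.
log Q = n(E° − E)/0.0592 = 2×(0.26 − 0.077)/0.0592 = 6.182.
With Q = [Ni²⁺]·P(H₂) / [H⁺]^2, solving for [H⁺] gives log[H⁺] = -3.790, so pH = 3.79.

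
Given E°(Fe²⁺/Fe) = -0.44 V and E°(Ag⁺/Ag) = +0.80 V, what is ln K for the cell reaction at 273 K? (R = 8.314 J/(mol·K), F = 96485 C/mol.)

ln K = 105.4

E°_cell = +0.80 − (-0.44) = 1.24 V, with n = 2 electrons transferred.
At equilibrium E = 0, so the Nernst equation gives ln K = nFE°/RT = (2)(96485)(1.24)/((8.314)(273)) = 105.42.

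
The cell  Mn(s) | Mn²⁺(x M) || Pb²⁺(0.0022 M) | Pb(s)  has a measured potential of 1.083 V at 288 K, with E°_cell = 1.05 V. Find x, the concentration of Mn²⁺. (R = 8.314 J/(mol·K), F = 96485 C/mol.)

From the Nernst equation, ln Q = nF(E° − E)/RT = 2×96485×(1.05 − 1.083)/(8.314×288) = -2.660, so Q = 0.0700.
With Q = [Mn²⁺]/[Pb²⁺] and the known concentrations, [Mn²⁺] in the numerator gives [Mn²⁺] = 1.5 × 10^-4 M.

1.5 × 10^-4 M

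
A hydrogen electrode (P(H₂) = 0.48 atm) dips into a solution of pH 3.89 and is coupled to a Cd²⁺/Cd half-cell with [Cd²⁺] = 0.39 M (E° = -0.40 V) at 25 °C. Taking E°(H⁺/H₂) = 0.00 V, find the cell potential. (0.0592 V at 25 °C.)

0.19 V

The hydrogen couple is the cathode, so E°_cell = 0.40 V; n = 2.
[H⁺] = 10^(−3.89) = 1.3 × 10^-4 M, and Q = [Cd²⁺]·P(H₂) / [H⁺]^2 = 1.13 × 10^7.
E = E° − (0.0592/2) log Q = 0.40 − (0.0592/2)(7.052) = 0.191 V.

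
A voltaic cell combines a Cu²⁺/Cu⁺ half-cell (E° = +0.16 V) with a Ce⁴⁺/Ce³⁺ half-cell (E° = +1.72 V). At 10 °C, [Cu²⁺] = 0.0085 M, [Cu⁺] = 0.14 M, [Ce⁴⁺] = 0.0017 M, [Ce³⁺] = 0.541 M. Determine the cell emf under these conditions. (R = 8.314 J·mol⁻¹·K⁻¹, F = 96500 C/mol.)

1.49 V

The Ce⁴⁺/Ce³⁺ couple has the higher reduction potential and acts as the cathode, so E°_cell = +1.72 − (+0.16) = 1.56 V.
Balancing electrons gives n = 1; the reaction quotient is Q = [Cu²⁺]·[Ce³⁺]/([Cu⁺]·[Ce⁴⁺]) = 19.3.
E = E° − (RT/nF) ln Q = 1.56 − (8.314×283)/(1×96500) × (2.961) = 1.560 − 0.072 = 1.488 V.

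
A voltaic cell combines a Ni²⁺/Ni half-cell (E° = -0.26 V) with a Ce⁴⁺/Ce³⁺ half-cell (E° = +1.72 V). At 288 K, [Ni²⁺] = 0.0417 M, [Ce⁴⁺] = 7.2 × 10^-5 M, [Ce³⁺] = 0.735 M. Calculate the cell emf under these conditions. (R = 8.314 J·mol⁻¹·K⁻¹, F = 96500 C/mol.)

1.79 V

The Ce⁴⁺/Ce³⁺ couple has the higher reduction potential and acts as the cathode, so E°_cell = +1.72 − (-0.26) = 1.98 V.
Balancing electrons gives n = 2; the reaction quotient is Q = [Ni²⁺]·[Ce³⁺]^2/[Ce⁴⁺]^2 = 4.35 × 10^6.
E = E° − (RT/nF) ln Q = 1.98 − (8.314×288)/(2×96500) × (15.285) = 1.980 − 0.190 = 1.790 V.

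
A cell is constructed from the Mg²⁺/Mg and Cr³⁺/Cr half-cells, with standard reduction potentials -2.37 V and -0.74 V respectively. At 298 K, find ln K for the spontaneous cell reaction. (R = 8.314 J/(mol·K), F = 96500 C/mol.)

ln K = 380.9

E°_cell = -0.74 − (-2.37) = 1.63 V, with n = 6 electrons transferred.
At equilibrium E = 0, so the Nernst equation gives ln K = nFE°/RT = (6)(96500)(1.63)/((8.314)(298)) = 380.93.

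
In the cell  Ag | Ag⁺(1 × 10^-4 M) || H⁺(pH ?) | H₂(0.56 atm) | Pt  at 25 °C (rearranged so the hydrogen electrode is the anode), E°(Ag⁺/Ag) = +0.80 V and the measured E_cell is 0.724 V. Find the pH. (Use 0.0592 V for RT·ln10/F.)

pH = 2.84

E°_cell = 0.80 V and n = 2.
log Q = n(E° − E)/0.0592 = 2×(0.80 − 0.724)/0.0592 = 2.568.
With Q = [H⁺]^2 / ([Ag⁺]^2·P(H₂)), solving for [H⁺] gives log[H⁺] = -2.842, so pH = 2.84.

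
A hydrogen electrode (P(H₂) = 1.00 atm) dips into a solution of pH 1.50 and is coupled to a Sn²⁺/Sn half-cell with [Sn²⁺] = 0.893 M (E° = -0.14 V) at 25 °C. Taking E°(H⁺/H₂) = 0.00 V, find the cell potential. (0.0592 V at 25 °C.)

0.053 V

The hydrogen couple is the cathode, so E°_cell = 0.14 V; n = 2.
[H⁺] = 10^(−1.50) = 0.032 M, and Q = [Sn²⁺]·P(H₂) / [H⁺]^2 = 893.
E = E° − (0.0592/2) log Q = 0.14 − (0.0592/2)(2.951) = 0.053 V.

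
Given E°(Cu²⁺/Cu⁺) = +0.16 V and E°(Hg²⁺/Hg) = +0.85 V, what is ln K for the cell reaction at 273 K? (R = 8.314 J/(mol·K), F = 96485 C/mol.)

ln K = 58.7

E°_cell = +0.85 − (+0.16) = 0.69 V, with n = 2 electrons transferred.
At equilibrium E = 0, so the Nernst equation gives ln K = nFE°/RT = (2)(96485)(0.69)/((8.314)(273)) = 58.66.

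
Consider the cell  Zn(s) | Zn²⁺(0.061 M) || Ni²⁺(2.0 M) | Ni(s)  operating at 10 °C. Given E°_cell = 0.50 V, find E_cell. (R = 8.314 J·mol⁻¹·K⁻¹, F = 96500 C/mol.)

0.543 V

Balancing electrons gives n = 2; the reaction quotient is Q = [Zn²⁺]/[Ni²⁺] = 0.0305.
E = E° − (RT/nF) ln Q = 0.50 − (8.314×283)/(2×96500) × (-3.490) = 0.500 + 0.043 = 0.543 V.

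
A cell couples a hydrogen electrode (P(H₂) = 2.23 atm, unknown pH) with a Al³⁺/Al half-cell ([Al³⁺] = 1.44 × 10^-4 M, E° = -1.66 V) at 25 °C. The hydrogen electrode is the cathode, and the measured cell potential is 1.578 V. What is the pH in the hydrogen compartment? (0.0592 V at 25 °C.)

pH = 2.49

E°_cell = 1.66 V and n = 6.
log Q = n(E° − E)/0.0592 = 6×(1.66 − 1.578)/0.0592 = 8.311.
With Q = [Al³⁺]^2·P(H₂)^3 / [H⁺]^6, solving for [H⁺] gives log[H⁺] = -2.492, so pH = 2.49.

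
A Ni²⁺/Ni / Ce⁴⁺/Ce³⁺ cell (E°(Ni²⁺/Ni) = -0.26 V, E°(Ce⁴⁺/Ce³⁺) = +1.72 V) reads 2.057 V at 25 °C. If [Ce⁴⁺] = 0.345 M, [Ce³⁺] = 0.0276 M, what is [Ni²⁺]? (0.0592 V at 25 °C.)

0.39 M

From the Nernst equation, log Q = n(E° − E)/0.0592 = 2(1.98 − 2.057)/0.0592 = -2.601, so Q = 0.00250.
With Q = [Ni²⁺]·[Ce³⁺]^2/[Ce⁴⁺]^2 and the known concentrations, [Ni²⁺] in the numerator gives [Ni²⁺] = 0.39 M.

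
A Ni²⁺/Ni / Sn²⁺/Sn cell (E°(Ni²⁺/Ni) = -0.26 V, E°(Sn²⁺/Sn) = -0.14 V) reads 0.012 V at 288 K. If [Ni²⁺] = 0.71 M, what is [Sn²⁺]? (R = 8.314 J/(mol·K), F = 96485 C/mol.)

1.2 × 10^-4 M

From the Nernst equation, ln Q = nF(E° − E)/RT = 2×96485×(0.12 − 0.012)/(8.314×288) = 8.704, so Q = 6030.
With Q = [Ni²⁺]/[Sn²⁺] and the known concentrations, [Sn²⁺] in the denominator gives [Sn²⁺] = 1.2 × 10^-4 M.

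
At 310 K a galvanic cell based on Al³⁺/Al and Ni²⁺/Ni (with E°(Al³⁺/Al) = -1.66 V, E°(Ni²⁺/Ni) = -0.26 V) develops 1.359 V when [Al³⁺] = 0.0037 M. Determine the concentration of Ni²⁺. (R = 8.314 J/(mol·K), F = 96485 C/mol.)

From the Nernst equation, ln Q = nF(E° − E)/RT = 6×96485×(1.40 − 1.359)/(8.314×310) = 9.209, so Q = 9990.
With Q = [Al³⁺]^2/[Ni²⁺]^3 and the known concentrations, [Ni²⁺]^3 in the denominator gives [Ni²⁺] = 0.0011 M.

0.0011 M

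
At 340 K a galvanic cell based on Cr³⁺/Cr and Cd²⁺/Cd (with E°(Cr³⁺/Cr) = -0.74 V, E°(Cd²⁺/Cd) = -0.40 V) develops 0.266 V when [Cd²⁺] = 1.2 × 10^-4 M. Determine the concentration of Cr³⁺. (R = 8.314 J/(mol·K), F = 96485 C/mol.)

From the Nernst equation, ln Q = nF(E° − E)/RT = 6×96485×(0.34 − 0.266)/(8.314×340) = 15.155, so Q = 3.82 × 10^6.
With Q = [Cr³⁺]^2/[Cd²⁺]^3 and the known concentrations, [Cr³⁺]^2 in the numerator gives [Cr³⁺] = 0.0026 M.

0.0026 M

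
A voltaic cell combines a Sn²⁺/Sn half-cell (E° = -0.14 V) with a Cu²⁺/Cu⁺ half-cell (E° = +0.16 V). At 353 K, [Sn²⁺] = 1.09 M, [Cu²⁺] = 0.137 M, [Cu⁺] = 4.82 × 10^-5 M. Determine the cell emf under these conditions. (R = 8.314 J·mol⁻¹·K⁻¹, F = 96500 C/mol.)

The Cu²⁺/Cu⁺ couple has the higher reduction potential and acts as the cathode, so E°_cell = +0.16 − (-0.14) = 0.30 V.
Balancing electrons gives n = 2; the reaction quotient is Q = [Sn²⁺]·[Cu⁺]^2/[Cu²⁺]^2 = 1.35 × 10^-7.
E = E° − (RT/nF) ln Q = 0.30 − (8.314×353)/(2×96500) × (-15.819) = 0.300 + 0.241 = 0.541 V.

0.541 V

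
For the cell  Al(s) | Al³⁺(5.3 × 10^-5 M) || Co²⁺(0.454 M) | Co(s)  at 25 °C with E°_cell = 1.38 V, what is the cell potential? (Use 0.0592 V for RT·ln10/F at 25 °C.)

Balancing electrons gives n = 6; the reaction quotient is Q = [Al³⁺]^2/[Co²⁺]^3 = 3 × 10^-8.
At 25 °C, E = E° − (0.0592/n) log Q = 1.38 − (0.0592/6)(-7.523) = 1.380 + 0.074 = 1.454 V.

1.45 V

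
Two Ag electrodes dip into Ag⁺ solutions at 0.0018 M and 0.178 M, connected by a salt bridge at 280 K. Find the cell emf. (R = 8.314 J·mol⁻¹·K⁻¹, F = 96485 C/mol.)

0.11 V

Both half-cells are Ag⁺/Ag, so E°_cell = 0. The concentrated side is the cathode; the cell reaction moves Ag⁺ from high to low concentration with n = 1.
Q = [Ag⁺]_dilute/[Ag⁺]_conc = 0.0018/0.178 = 0.0101.
E = 0 − (RT/nF) ln Q = −((8.314×280)/(1×96485))(-4.594) = 0.1108 V.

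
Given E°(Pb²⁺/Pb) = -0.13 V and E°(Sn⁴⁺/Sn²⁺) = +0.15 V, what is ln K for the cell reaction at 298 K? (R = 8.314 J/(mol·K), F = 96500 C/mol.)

E°_cell = +0.15 − (-0.13) = 0.28 V, with n = 2 electrons transferred.
At equilibrium E = 0, so the Nernst equation gives ln K = nFE°/RT = (2)(96500)(0.28)/((8.314)(298)) = 21.81.

ln K = 21.8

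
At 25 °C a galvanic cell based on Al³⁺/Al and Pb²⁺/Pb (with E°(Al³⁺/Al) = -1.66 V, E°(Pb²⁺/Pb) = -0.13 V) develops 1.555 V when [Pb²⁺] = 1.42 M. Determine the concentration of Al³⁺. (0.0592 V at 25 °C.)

From the Nernst equation, log Q = n(E° − E)/0.0592 = 6(1.53 − 1.555)/0.0592 = -2.534, so Q = 0.00293.
With Q = [Al³⁺]^2/[Pb²⁺]^3 and the known concentrations, [Al³⁺]^2 in the numerator gives [Al³⁺] = 0.092 M.

0.092 M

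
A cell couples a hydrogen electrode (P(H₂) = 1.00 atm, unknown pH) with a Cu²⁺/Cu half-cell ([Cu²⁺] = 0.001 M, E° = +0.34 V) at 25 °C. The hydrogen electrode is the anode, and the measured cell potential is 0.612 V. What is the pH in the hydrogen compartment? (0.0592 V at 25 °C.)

pH = 6.09

E°_cell = 0.34 V and n = 2.
log Q = n(E° − E)/0.0592 = 2×(0.34 − 0.612)/0.0592 = -9.189.
With Q = [H⁺]^2 / ([Cu²⁺]·P(H₂)), solving for [H⁺] gives log[H⁺] = -6.095, so pH = 6.09.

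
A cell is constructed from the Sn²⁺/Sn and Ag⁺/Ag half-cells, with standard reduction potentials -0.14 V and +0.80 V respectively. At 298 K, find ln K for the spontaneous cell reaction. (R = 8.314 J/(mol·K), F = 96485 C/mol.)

ln K = 73.2

E°_cell = +0.80 − (-0.14) = 0.94 V, with n = 2 electrons transferred.
At equilibrium E = 0, so the Nernst equation gives ln K = nFE°/RT = (2)(96485)(0.94)/((8.314)(298)) = 73.21.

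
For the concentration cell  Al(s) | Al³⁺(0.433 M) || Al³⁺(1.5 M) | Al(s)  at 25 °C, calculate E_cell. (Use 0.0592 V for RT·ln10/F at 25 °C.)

0.011 V

Both half-cells are Al³⁺/Al, so E°_cell = 0. The concentrated side is the cathode; the cell reaction moves Al³⁺ from high to low concentration with n = 3.
Q = [Al³⁺]_dilute/[Al³⁺]_conc = 0.433/1.5 = 0.289.
E = 0 − (0.0592/3) log Q = −(0.0592/3)(-0.540) = 0.0107 V.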